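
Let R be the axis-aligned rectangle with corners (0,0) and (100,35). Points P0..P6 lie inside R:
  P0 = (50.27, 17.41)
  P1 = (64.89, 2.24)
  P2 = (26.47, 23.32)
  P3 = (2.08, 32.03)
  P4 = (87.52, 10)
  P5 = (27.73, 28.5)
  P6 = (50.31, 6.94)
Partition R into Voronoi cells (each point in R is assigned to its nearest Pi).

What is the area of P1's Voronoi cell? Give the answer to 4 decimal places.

1. box [0,100]×[0,35]: [(0, 0) (100, 0) (100, 35) (0, 35)]
2. ⊥bis P1·P0 via (57.58,9.825): [(47.3854, 0) (100, 0) (100, 35) (83.7021, 35)]  |A|=1205.9694
3. ⊥bis P1·P2 via (45.68,12.78): [(47.3854, 0) (100, 0) (100, 35) (83.7021, 35)]  |A|=1205.9694
4. ⊥bis P1·P3 via (33.485,17.135): [(47.3854, 0) (100, 0) (100, 35) (83.7021, 35)]  |A|=1205.9694
5. ⊥bis P1·P4 via (76.205,6.12): [(70.6239, 22.3959) (47.3854, 0) (78.3036, 0)]  |A|=346.2212
6. ⊥bis P1·P5 via (46.31,15.37): [(70.6239, 22.3959) (47.3854, 0) (78.3036, 0)]  |A|=346.2212
7. ⊥bis P1·P6 via (57.6,4.59): [(70.6239, 22.3959) (60.0571, 12.2123) (56.1204, 0) (78.3036, 0)]  |A|=292.884
8. canonical 4-gon: [(70.6239, 22.3959) (60.0571, 12.2123) (56.1204, 0) (78.3036, 0)]
9. shoelace: 292.884

Area of P1's cell: 292.8840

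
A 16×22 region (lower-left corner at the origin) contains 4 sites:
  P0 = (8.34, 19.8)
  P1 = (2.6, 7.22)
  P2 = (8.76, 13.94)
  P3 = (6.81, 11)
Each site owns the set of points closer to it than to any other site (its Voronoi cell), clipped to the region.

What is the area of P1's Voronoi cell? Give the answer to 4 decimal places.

1. box [0,16]×[0,22]: [(0, 0) (16, 0) (16, 22) (0, 22)]
2. ⊥bis P1·P0 via (5.47,13.51): [(0, 16.0059) (0, 0) (16, 0) (16, 8.7054)]  |A|=197.6898
3. ⊥bis P1·P2 via (5.68,10.58): [(0, 15.7867) (0, 0) (16, 0) (16, 1.12)]  |A|=135.2533
4. ⊥bis P1·P3 via (4.705,9.11): [(0, 14.3502) (0, 0) (12.8845, 0)]  |A|=92.4479
5. canonical 3-gon: [(0, 14.3502) (0, 0) (12.8845, 0)]
6. shoelace: 92.4479

Area of P1's cell: 92.4479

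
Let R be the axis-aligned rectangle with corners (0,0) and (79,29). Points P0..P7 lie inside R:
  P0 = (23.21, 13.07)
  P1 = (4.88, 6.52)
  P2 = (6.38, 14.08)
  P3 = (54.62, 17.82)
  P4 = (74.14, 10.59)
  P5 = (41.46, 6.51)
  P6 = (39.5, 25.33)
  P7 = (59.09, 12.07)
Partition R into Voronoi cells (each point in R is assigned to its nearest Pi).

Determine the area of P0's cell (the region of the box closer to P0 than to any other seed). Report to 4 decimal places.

Area of P0's cell: 436.2138

1. box [0,79]×[0,29]: [(0, 0) (79, 0) (79, 29) (0, 29)]
2. ⊥bis P0·P1 via (14.045,9.795): [(17.5451, 0) (79, 0) (79, 29) (7.1823, 29)]  |A|=1932.4519
3. ⊥bis P0·P2 via (14.795,13.575): [(14.4929, 8.5415) (17.5451, 0) (79, 0) (79, 29) (15.7207, 29)]  |A|=1845.1109
4. ⊥bis P0·P3 via (38.915,15.445): [(14.4929, 8.5415) (17.5451, 0) (41.2507, 0) (36.8651, 29) (15.7207, 29)]  |A|=686.7903
5. ⊥bis P0·P4 via (48.675,11.83): [(14.4929, 8.5415) (17.5451, 0) (41.2507, 0) (36.8651, 29) (15.7207, 29)]  |A|=686.7903
6. ⊥bis P0·P5 via (32.335,9.79): [(14.4929, 8.5415) (17.5451, 0) (28.816, 0) (37.5684, 24.3494) (36.8651, 29) (15.7207, 29)]  |A|=535.4011
7. ⊥bis P0·P6 via (31.355,19.2): [(14.4929, 8.5415) (17.5451, 0) (28.816, 0) (34.3074, 15.2772) (23.9794, 29) (15.7207, 29)]  |A|=436.2138
8. ⊥bis P0·P7 via (41.15,12.57): [(14.4929, 8.5415) (17.5451, 0) (28.816, 0) (34.3074, 15.2772) (23.9794, 29) (15.7207, 29)]  |A|=436.2138
9. canonical 6-gon: [(14.4929, 8.5415) (17.5451, 0) (28.816, 0) (34.3074, 15.2772) (23.9794, 29) (15.7207, 29)]
10. shoelace: 436.2138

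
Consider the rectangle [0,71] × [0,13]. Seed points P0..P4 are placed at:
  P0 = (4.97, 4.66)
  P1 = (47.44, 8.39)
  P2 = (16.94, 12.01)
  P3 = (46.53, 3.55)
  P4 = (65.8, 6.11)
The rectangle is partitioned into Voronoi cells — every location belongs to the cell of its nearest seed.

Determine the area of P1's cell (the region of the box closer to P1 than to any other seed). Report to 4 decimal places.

Area of P1's cell: 161.0218

1. box [0,71]×[0,13]: [(0, 0) (71, 0) (71, 13) (0, 13)]
2. ⊥bis P1·P0 via (26.205,6.525): [(26.7781, 0) (71, 0) (71, 13) (25.6363, 13)]  |A|=582.3065
3. ⊥bis P1·P2 via (32.19,10.2): [(30.9794, 0) (71, 0) (71, 13) (32.5223, 13)]  |A|=510.2389
4. ⊥bis P1·P3 via (46.985,5.97): [(32.0219, 8.7833) (71, 1.4548) (71, 13) (32.5223, 13)]  |A|=306.1296
5. ⊥bis P1·P4 via (56.62,7.25): [(32.0219, 8.7833) (56.2448, 4.229) (57.3341, 13) (32.5223, 13)]  |A|=161.0218
6. canonical 4-gon: [(32.0219, 8.7833) (56.2448, 4.229) (57.3341, 13) (32.5223, 13)]
7. shoelace: 161.0218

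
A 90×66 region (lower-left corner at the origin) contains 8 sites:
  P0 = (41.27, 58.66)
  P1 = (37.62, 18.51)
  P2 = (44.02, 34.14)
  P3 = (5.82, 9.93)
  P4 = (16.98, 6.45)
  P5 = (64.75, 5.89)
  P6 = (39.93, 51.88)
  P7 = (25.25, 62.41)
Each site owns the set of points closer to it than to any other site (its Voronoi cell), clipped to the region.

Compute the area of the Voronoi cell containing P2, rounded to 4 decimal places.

Area of P2's cell: 1068.3968

1. box [0,90]×[0,66]: [(0, 0) (90, 0) (90, 66) (0, 66)]
2. ⊥bis P2·P0 via (42.645,46.4): [(0, 41.6172) (0, 0) (90, 0) (90, 51.711)]  |A|=4199.7709
3. ⊥bis P2·P1 via (40.82,26.325): [(2.7267, 41.923) (90, 6.1873) (90, 51.711)]  |A|=1986.5022
4. ⊥bis P2·P3 via (24.92,22.035): [(11.6792, 42.9271) (15.676, 36.6207) (90, 6.1873) (90, 51.711)]  |A|=1956.2665
5. ⊥bis P2·P4 via (30.5,20.295): [(11.6792, 42.9271) (15.676, 36.6207) (90, 6.1873) (90, 51.711)]  |A|=1956.2665
6. ⊥bis P2·P5 via (54.385,20.015): [(11.6792, 42.9271) (15.676, 36.6207) (55.0459, 20.4999) (90, 46.1495) (90, 51.711)]  |A|=1257.8452
7. ⊥bis P2·P6 via (41.975,43.01): [(69.9723, 49.4649) (15.4958, 36.9051) (15.676, 36.6207) (55.0459, 20.4999) (90, 46.1495) (90, 51.711)]  |A|=1069.8507
8. ⊥bis P2·P7 via (34.635,48.275): [(69.9723, 49.4649) (18.5824, 37.6168) (16.5457, 36.2646) (55.0459, 20.4999) (90, 46.1495) (90, 51.711)]  |A|=1068.3968
9. canonical 6-gon: [(69.9723, 49.4649) (18.5824, 37.6168) (16.5457, 36.2646) (55.0459, 20.4999) (90, 46.1495) (90, 51.711)]
10. shoelace: 1068.3968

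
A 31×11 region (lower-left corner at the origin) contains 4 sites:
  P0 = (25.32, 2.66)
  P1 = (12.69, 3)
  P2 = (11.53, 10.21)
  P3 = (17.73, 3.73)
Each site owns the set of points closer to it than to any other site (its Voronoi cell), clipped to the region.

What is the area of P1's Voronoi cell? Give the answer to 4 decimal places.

Area of P1's cell: 89.2686

1. box [0,31]×[0,11]: [(0, 0) (31, 0) (31, 11) (0, 11)]
2. ⊥bis P1·P0 via (19.005,2.83): [(0, 0) (18.9288, 0) (19.2249, 11) (0, 11)]  |A|=209.8456
3. ⊥bis P1·P2 via (12.11,6.605): [(0, 4.6567) (0, 0) (18.9288, 0) (19.1371, 7.7356)]  |A|=117.7699
4. ⊥bis P1·P3 via (15.21,3.365): [(14.6808, 7.0186) (0, 4.6567) (0, 0) (15.6974, 0)]  |A|=89.2686
5. canonical 4-gon: [(14.6808, 7.0186) (0, 4.6567) (0, 0) (15.6974, 0)]
6. shoelace: 89.2686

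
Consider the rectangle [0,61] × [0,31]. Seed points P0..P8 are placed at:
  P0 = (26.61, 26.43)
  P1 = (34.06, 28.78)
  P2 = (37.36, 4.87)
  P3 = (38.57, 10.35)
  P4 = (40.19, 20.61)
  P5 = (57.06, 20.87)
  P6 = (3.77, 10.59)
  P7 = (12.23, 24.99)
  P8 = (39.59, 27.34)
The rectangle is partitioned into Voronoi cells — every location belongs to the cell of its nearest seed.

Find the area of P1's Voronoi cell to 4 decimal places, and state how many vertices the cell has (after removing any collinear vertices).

Area of P1's cell: 50.8679 (4 vertices)

1. box [0,61]×[0,31]: [(0, 0) (61, 0) (61, 31) (0, 31)]
2. ⊥bis P1·P0 via (30.335,27.605): [(39.0426, 0) (61, 0) (61, 31) (29.2641, 31)]  |A|=832.246
3. ⊥bis P1·P2 via (35.71,16.825): [(33.8178, 16.5638) (61, 20.3155) (61, 31) (29.2641, 31)]  |A|=374.287
4. ⊥bis P1·P3 via (36.315,19.565): [(33.1179, 18.7826) (61, 25.6057) (61, 31) (29.2641, 31)]  |A|=269.0673
5. ⊥bis P1·P4 via (37.125,24.695): [(32.3767, 21.1323) (45.5282, 31) (29.2641, 31)]  |A|=80.2446
6. ⊥bis P1·P5 via (45.56,24.825): [(32.3767, 21.1323) (45.5282, 31) (29.2641, 31)]  |A|=80.2446
7. ⊥bis P1·P6 via (18.915,19.685): [(32.3767, 21.1323) (45.5282, 31) (29.2641, 31)]  |A|=80.2446
8. ⊥bis P1·P7 via (23.145,26.885): [(32.3767, 21.1323) (45.5282, 31) (29.2641, 31)]  |A|=80.2446
9. ⊥bis P1·P8 via (36.825,28.06): [(32.3767, 21.1323) (35.6631, 23.5982) (37.5906, 31) (29.2641, 31)]  |A|=50.8679
10. canonical 4-gon: [(32.3767, 21.1323) (35.6631, 23.5982) (37.5906, 31) (29.2641, 31)]
11. shoelace: 50.8679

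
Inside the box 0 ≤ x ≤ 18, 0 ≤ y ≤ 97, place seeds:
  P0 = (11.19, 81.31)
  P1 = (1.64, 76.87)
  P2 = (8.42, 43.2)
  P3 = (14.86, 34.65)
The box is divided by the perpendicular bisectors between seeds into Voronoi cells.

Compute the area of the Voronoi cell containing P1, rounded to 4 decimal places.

1. box [0,18]×[0,97]: [(0, 0) (18, 0) (18, 97) (0, 97)]
2. ⊥bis P1·P0 via (6.415,79.09): [(0, 92.888) (0, 0) (18, 0) (18, 54.1718)]  |A|=1323.5386
3. ⊥bis P1·P2 via (5.03,60.035): [(14.3971, 61.9212) (0, 92.888) (0, 59.0221)]  |A|=243.7859
4. ⊥bis P1·P3 via (8.25,55.76): [(14.3971, 61.9212) (0, 92.888) (0, 59.0221)]  |A|=243.7859
5. canonical 3-gon: [(14.3971, 61.9212) (0, 92.888) (0, 59.0221)]
6. shoelace: 243.7859

Area of P1's cell: 243.7859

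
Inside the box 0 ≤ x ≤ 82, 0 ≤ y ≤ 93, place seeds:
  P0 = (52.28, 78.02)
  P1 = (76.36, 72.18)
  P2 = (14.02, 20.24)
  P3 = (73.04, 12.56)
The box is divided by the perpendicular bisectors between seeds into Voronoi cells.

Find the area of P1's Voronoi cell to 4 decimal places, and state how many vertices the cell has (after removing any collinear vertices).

1. box [0,82]×[0,93]: [(0, 0) (82, 0) (82, 93) (0, 93)]
2. ⊥bis P1·P0 via (64.32,75.1): [(46.1064, 0) (82, 0) (82, 93) (68.6612, 93)]  |A|=2289.3078
3. ⊥bis P1·P2 via (45.19,46.21): [(54.5801, 34.9397) (82, 2.0295) (82, 93) (68.6612, 93)]  |A|=1634.4276
4. ⊥bis P1·P3 via (74.7,42.37): [(56.6262, 43.3765) (82, 41.9635) (82, 93) (68.6612, 93)]  |A|=978.4532
5. canonical 4-gon: [(56.6262, 43.3765) (82, 41.9635) (82, 93) (68.6612, 93)]
6. shoelace: 978.4532

Area of P1's cell: 978.4532 (4 vertices)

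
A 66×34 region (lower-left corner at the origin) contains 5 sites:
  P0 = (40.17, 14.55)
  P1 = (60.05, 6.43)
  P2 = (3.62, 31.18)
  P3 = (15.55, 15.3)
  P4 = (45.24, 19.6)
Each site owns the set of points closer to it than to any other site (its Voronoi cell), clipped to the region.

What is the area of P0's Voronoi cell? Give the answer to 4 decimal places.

1. box [0,66]×[0,34]: [(0, 0) (66, 0) (66, 34) (0, 34)]
2. ⊥bis P0·P1 via (50.11,10.49): [(0, 0) (45.8254, 0) (59.7127, 34) (0, 34)]  |A|=1794.1465
3. ⊥bis P0·P2 via (21.895,22.865): [(11.4916, 0) (45.8254, 0) (59.7127, 34) (26.9613, 34)]  |A|=1140.4467
4. ⊥bis P0·P3 via (27.86,14.925): [(27.4053, 0) (45.8254, 0) (59.7127, 34) (28.4411, 34)]  |A|=844.7573
5. ⊥bis P0·P4 via (42.705,17.075): [(28.3641, 31.4727) (27.4053, 0) (45.8254, 0) (49.864, 9.8877)]  |A|=439.7426
6. canonical 4-gon: [(28.3641, 31.4727) (27.4053, 0) (45.8254, 0) (49.864, 9.8877)]
7. shoelace: 439.7426

Area of P0's cell: 439.7426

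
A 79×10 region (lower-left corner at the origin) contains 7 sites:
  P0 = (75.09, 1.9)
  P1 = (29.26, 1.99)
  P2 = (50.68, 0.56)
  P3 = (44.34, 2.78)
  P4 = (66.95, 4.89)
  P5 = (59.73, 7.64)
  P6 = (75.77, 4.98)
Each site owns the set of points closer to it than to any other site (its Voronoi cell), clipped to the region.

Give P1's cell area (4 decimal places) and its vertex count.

Area of P1's cell: 366.6301 (4 vertices)

1. box [0,79]×[0,10]: [(0, 0) (79, 0) (79, 10) (0, 10)]
2. ⊥bis P1·P0 via (52.175,1.945): [(0, 0) (52.1712, 0) (52.1908, 10) (0, 10)]  |A|=521.81
3. ⊥bis P1·P2 via (39.97,1.275): [(0, 0) (39.8849, 0) (40.5525, 10) (0, 10)]  |A|=402.1868
4. ⊥bis P1·P3 via (36.8,2.385): [(0, 0) (36.9249, 0) (36.4011, 10) (0, 10)]  |A|=366.6301
5. ⊥bis P1·P4 via (48.105,3.44): [(0, 0) (36.9249, 0) (36.4011, 10) (0, 10)]  |A|=366.6301
6. ⊥bis P1·P5 via (44.495,4.815): [(0, 0) (36.9249, 0) (36.4011, 10) (0, 10)]  |A|=366.6301
7. ⊥bis P1·P6 via (52.515,3.485): [(0, 0) (36.9249, 0) (36.4011, 10) (0, 10)]  |A|=366.6301
8. canonical 4-gon: [(0, 0) (36.9249, 0) (36.4011, 10) (0, 10)]
9. shoelace: 366.6301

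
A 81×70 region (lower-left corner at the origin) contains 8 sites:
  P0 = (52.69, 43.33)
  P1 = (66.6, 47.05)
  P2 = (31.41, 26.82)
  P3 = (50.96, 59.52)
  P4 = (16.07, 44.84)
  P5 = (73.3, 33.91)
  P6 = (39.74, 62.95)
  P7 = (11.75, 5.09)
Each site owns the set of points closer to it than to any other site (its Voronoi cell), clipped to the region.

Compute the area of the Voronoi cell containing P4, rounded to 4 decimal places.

Area of P4's cell: 1074.1982

1. box [0,81]×[0,70]: [(0, 0) (81, 0) (81, 70) (0, 70)]
2. ⊥bis P4·P0 via (34.38,44.085): [(0, 0) (32.5622, 0) (35.4486, 70) (0, 70)]  |A|=2380.377
3. ⊥bis P4·P1 via (41.335,45.945): [(0, 0) (32.5622, 0) (35.4486, 70) (0, 70)]  |A|=2380.377
4. ⊥bis P4·P2 via (23.74,35.83): [(0, 15.6207) (34.4143, 44.9168) (35.4486, 70) (0, 70)]  |A|=1380.2951
5. ⊥bis P4·P3 via (33.515,52.18): [(0, 15.6207) (34.4143, 44.9168) (34.6068, 49.5851) (26.0172, 70) (0, 70)]  |A|=1284.025
6. ⊥bis P4·P5 via (44.685,39.375): [(0, 15.6207) (34.4143, 44.9168) (34.6068, 49.5851) (26.0172, 70) (0, 70)]  |A|=1284.025
7. ⊥bis P4·P6 via (27.905,53.895): [(0, 15.6207) (34.4143, 44.9168) (34.4327, 45.3632) (15.583, 70) (0, 70)]  |A|=1135.583
8. ⊥bis P4·P7 via (13.91,24.965): [(0, 26.4767) (11.3089, 25.2477) (34.4143, 44.9168) (34.4327, 45.3632) (15.583, 70) (0, 70)]  |A|=1074.1982
9. canonical 6-gon: [(0, 26.4767) (11.3089, 25.2477) (34.4143, 44.9168) (34.4327, 45.3632) (15.583, 70) (0, 70)]
10. shoelace: 1074.1982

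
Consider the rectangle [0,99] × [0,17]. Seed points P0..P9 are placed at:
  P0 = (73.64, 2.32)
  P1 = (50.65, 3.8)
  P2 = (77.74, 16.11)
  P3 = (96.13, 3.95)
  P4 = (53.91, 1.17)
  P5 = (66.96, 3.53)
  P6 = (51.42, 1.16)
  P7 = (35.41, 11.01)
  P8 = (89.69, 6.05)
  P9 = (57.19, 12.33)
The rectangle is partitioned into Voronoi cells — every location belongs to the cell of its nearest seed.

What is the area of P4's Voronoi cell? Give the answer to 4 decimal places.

Area of P4's cell: 42.8208

1. box [0,99]×[0,17]: [(0, 0) (99, 0) (99, 17) (0, 17)]
2. ⊥bis P4·P0 via (63.775,1.745): [(0, 0) (63.8767, 0) (62.8858, 17) (0, 17)]  |A|=1077.4816
3. ⊥bis P4·P1 via (52.28,2.485): [(50.2752, 0) (63.8767, 0) (62.9602, 15.7236)]  |A|=106.9322
4. ⊥bis P4·P2 via (65.825,8.64): [(62.0733, 14.6242) (50.2752, 0) (63.8767, 0) (63.1218, 12.9517)]  |A|=105.6141
5. ⊥bis P4·P3 via (75.02,2.56): [(62.0733, 14.6242) (50.2752, 0) (63.8767, 0) (63.1218, 12.9517)]  |A|=105.6141
6. ⊥bis P4·P5 via (60.435,2.35): [(58.9218, 10.7177) (50.2752, 0) (60.86, 0)]  |A|=56.7223
7. ⊥bis P4·P6 via (52.665,1.165): [(58.9218, 10.7177) (52.6578, 2.9533) (52.6697, 0) (60.86, 0)]  |A|=53.1865
8. ⊥bis P4·P7 via (44.66,6.09): [(58.9218, 10.7177) (52.6578, 2.9533) (52.6697, 0) (60.86, 0)]  |A|=53.1865
9. ⊥bis P4·P8 via (71.8,3.61): [(58.9218, 10.7177) (52.6578, 2.9533) (52.6697, 0) (60.86, 0)]  |A|=53.1865
10. ⊥bis P4·P9 via (55.55,6.75): [(59.8688, 5.4807) (55.688, 6.7094) (52.6578, 2.9533) (52.6697, 0) (60.86, 0)]  |A|=42.8208
11. canonical 5-gon: [(59.8688, 5.4807) (55.688, 6.7094) (52.6578, 2.9533) (52.6697, 0) (60.86, 0)]
12. shoelace: 42.8208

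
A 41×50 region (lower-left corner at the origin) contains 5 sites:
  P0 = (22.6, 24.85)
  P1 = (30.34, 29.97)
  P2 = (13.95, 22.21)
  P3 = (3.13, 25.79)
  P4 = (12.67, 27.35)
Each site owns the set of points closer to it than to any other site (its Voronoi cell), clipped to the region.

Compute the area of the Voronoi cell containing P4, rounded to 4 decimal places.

Area of P4's cell: 327.5802

1. box [0,41]×[0,50]: [(0, 0) (41, 0) (41, 50) (0, 50)]
2. ⊥bis P4·P0 via (17.635,26.1): [(0, 0) (11.064, 0) (23.6521, 50) (0, 50)]  |A|=867.9031
3. ⊥bis P4·P1 via (21.505,28.66): [(0, 0) (11.064, 0) (20.3095, 36.723) (18.3408, 50) (0, 50)]  |A|=832.6441
4. ⊥bis P4·P2 via (13.31,24.78): [(0, 21.4654) (17.5697, 25.8408) (20.3095, 36.723) (18.3408, 50) (0, 50)]  |A|=501.1216
5. ⊥bis P4·P3 via (7.9,26.57): [(8.3929, 23.5555) (17.5697, 25.8408) (20.3095, 36.723) (18.3408, 50) (4.0687, 50)]  |A|=327.5802
6. canonical 5-gon: [(8.3929, 23.5555) (17.5697, 25.8408) (20.3095, 36.723) (18.3408, 50) (4.0687, 50)]
7. shoelace: 327.5802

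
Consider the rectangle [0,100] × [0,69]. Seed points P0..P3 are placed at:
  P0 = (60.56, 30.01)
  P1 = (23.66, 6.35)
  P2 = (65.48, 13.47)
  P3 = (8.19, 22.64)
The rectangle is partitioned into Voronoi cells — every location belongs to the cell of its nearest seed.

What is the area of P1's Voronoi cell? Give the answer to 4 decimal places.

1. box [0,100]×[0,69]: [(0, 0) (100, 0) (100, 69) (0, 69)]
2. ⊥bis P1·P0 via (42.11,18.18): [(0, 0) (53.7669, 0) (9.5246, 69) (0, 69)]  |A|=2183.556
3. ⊥bis P1·P2 via (44.57,9.91): [(0, 0) (46.2572, 0) (43.5423, 15.9462) (9.5246, 69) (0, 69)]  |A|=2123.6809
4. ⊥bis P1·P3 via (15.925,14.495): [(0.6617, 0) (46.2572, 0) (43.5423, 15.9462) (33.6685, 31.3453)]  |A|=772.4247
5. canonical 4-gon: [(0.6617, 0) (46.2572, 0) (43.5423, 15.9462) (33.6685, 31.3453)]
6. shoelace: 772.4247

Area of P1's cell: 772.4247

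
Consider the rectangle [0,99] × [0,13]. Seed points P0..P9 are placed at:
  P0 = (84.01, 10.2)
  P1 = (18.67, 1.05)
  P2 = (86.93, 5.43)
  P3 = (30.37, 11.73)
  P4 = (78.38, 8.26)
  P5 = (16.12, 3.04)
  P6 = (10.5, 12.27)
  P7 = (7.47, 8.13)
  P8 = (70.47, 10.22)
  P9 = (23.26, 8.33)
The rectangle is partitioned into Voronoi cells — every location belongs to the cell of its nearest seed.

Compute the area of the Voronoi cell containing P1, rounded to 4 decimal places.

Area of P1's cell: 33.5679

1. box [0,99]×[0,13]: [(0, 0) (99, 0) (99, 13) (0, 13)]
2. ⊥bis P1·P0 via (51.34,5.625): [(0, 0) (52.1277, 0) (50.3072, 13) (0, 13)]  |A|=665.8271
3. ⊥bis P1·P2 via (52.8,3.24): [(0, 0) (52.1277, 0) (50.3072, 13) (0, 13)]  |A|=665.8271
4. ⊥bis P1·P3 via (24.52,6.39): [(0, 0) (30.3529, 0) (18.4863, 13) (0, 13)]  |A|=317.4547
5. ⊥bis P1·P4 via (48.525,4.655): [(0, 0) (30.3529, 0) (18.4863, 13) (0, 13)]  |A|=317.4547
6. ⊥bis P1·P5 via (17.395,2.045): [(15.7991, 0) (30.3529, 0) (22.5069, 8.5954)]  |A|=62.5479
7. ⊥bis P1·P6 via (14.585,6.66): [(15.7991, 0) (30.3529, 0) (22.5069, 8.5954)]  |A|=62.5479
8. ⊥bis P1·P7 via (13.07,4.59): [(15.7991, 0) (30.3529, 0) (22.5069, 8.5954)]  |A|=62.5479
9. ⊥bis P1·P8 via (44.57,5.635): [(15.7991, 0) (30.3529, 0) (22.5069, 8.5954)]  |A|=62.5479
10. ⊥bis P1·P9 via (20.965,4.69): [(19.9557, 5.3263) (15.7991, 0) (28.4036, 0)]  |A|=33.5679
11. canonical 3-gon: [(19.9557, 5.3263) (15.7991, 0) (28.4036, 0)]
12. shoelace: 33.5679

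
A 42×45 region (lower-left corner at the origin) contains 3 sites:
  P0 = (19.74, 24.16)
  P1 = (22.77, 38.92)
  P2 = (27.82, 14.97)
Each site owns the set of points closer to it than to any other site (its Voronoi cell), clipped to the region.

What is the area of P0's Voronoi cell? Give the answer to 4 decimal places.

Area of P0's cell: 638.5643

1. box [0,42]×[0,45]: [(0, 0) (42, 0) (42, 45) (0, 45)]
2. ⊥bis P0·P1 via (21.255,31.54): [(0, 35.9033) (0, 0) (42, 0) (42, 27.2814)]  |A|=1326.8786
3. ⊥bis P0·P2 via (23.78,19.565): [(34.344, 28.853) (0, 35.9033) (0, 0) (1.5272, 0)]  |A|=638.5643
4. canonical 4-gon: [(34.344, 28.853) (0, 35.9033) (0, 0) (1.5272, 0)]
5. shoelace: 638.5643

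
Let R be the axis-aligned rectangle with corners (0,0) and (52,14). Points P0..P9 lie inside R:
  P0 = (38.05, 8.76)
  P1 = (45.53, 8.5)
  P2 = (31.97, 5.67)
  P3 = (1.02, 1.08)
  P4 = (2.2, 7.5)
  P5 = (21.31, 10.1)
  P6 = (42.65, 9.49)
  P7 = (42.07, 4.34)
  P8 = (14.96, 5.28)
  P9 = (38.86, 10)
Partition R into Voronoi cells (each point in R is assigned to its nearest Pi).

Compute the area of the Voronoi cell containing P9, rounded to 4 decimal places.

1. box [0,52]×[0,14]: [(0, 0) (52, 0) (52, 14) (0, 14)]
2. ⊥bis P9·P0 via (38.455,9.38): [(52, 0.5321) (52, 14) (31.3824, 14)]  |A|=138.8383
3. ⊥bis P9·P1 via (42.195,9.25): [(41.7414, 7.2332) (43.2632, 14) (31.3824, 14)]  |A|=40.1975
4. ⊥bis P9·P2 via (35.415,7.835): [(31.6508, 13.8247) (41.7414, 7.2332) (43.2632, 14) (31.5406, 14)]  |A|=40.1836
5. ⊥bis P9·P3 via (19.94,5.54): [(31.6508, 13.8247) (41.7414, 7.2332) (43.2632, 14) (31.5406, 14)]  |A|=40.1836
6. ⊥bis P9·P4 via (20.53,8.75): [(31.6508, 13.8247) (41.7414, 7.2332) (43.2632, 14) (31.5406, 14)]  |A|=40.1836
7. ⊥bis P9·P5 via (30.085,10.05): [(31.6508, 13.8247) (41.7414, 7.2332) (43.2632, 14) (31.5406, 14)]  |A|=40.1836
8. ⊥bis P9·P6 via (40.755,9.745): [(31.6508, 13.8247) (40.524, 8.0285) (41.3276, 14) (31.5406, 14)]  |A|=29.6801
9. ⊥bis P9·P7 via (40.465,7.17): [(31.6508, 13.8247) (40.524, 8.0285) (41.3276, 14) (31.5406, 14)]  |A|=29.6801
10. ⊥bis P9·P8 via (26.91,7.64): [(31.6508, 13.8247) (40.524, 8.0285) (41.3276, 14) (31.5406, 14)]  |A|=29.6801
11. canonical 4-gon: [(31.6508, 13.8247) (40.524, 8.0285) (41.3276, 14) (31.5406, 14)]
12. shoelace: 29.6801

Area of P9's cell: 29.6801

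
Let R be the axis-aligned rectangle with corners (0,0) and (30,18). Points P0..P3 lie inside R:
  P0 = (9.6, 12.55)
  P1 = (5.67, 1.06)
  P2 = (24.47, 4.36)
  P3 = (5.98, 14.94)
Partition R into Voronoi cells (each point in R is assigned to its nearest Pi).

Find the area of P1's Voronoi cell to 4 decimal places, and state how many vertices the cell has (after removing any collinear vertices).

1. box [0,30]×[0,18]: [(0, 0) (30, 0) (30, 18) (0, 18)]
2. ⊥bis P1·P0 via (7.635,6.805): [(0, 9.4164) (0, 0) (27.5305, 0)]  |A|=129.6199
3. ⊥bis P1·P2 via (15.07,2.71): [(14.7802, 4.3611) (0, 9.4164) (0, 0) (15.5457, 0)]  |A|=103.4865
4. ⊥bis P1·P3 via (5.825,8): [(14.7802, 4.3611) (4.0236, 8.0402) (0, 8.1301) (0, 0) (15.5457, 0)]  |A|=100.8986
5. canonical 5-gon: [(14.7802, 4.3611) (4.0236, 8.0402) (0, 8.1301) (0, 0) (15.5457, 0)]
6. shoelace: 100.8986

Area of P1's cell: 100.8986 (5 vertices)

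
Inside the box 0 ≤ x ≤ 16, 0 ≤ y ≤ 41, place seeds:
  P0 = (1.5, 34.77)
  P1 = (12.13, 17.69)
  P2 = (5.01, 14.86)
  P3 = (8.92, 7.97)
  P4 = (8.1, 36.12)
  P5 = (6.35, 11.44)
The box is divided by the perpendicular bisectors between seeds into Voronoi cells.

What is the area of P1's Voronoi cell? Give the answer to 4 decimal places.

Area of P1's cell: 128.3296

1. box [0,16]×[0,41]: [(0, 0) (16, 0) (16, 41) (0, 41)]
2. ⊥bis P1·P0 via (6.815,26.23): [(0, 21.9886) (0, 0) (16, 0) (16, 31.9464)]  |A|=431.48
3. ⊥bis P1·P2 via (8.57,16.275): [(5.0498, 25.1314) (15.0389, 0) (16, 0) (16, 31.9464)]  |A|=186.987
4. ⊥bis P1·P3 via (10.525,12.83): [(5.0498, 25.1314) (9.8508, 13.0527) (16, 11.0219) (16, 31.9464)]  |A|=146.8262
5. ⊥bis P1·P4 via (10.115,26.905): [(6.6996, 26.1582) (5.0498, 25.1314) (9.8508, 13.0527) (16, 11.0219) (16, 28.1918)]  |A|=129.3667
6. ⊥bis P1·P5 via (9.24,14.565): [(6.6996, 26.1582) (5.0498, 25.1314) (9.2553, 14.5508) (11.4444, 12.5264) (16, 11.0219) (16, 28.1918)]  |A|=128.3296
7. canonical 6-gon: [(6.6996, 26.1582) (5.0498, 25.1314) (9.2553, 14.5508) (11.4444, 12.5264) (16, 11.0219) (16, 28.1918)]
8. shoelace: 128.3296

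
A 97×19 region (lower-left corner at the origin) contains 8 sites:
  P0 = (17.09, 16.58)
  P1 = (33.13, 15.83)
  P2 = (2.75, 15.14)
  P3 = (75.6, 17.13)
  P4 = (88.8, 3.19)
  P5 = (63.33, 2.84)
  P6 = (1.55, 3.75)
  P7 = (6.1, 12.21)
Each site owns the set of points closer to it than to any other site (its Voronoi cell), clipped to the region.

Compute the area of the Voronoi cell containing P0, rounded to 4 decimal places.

Area of P0's cell: 213.6655

1. box [0,97]×[0,19]: [(0, 0) (97, 0) (97, 19) (0, 19)]
2. ⊥bis P0·P1 via (25.11,16.205): [(0, 0) (24.3523, 0) (25.2407, 19) (0, 19)]  |A|=471.1333
3. ⊥bis P0·P2 via (9.92,15.86): [(11.5126, 0) (24.3523, 0) (25.2407, 19) (9.6047, 19)]  |A|=270.5187
4. ⊥bis P0·P3 via (46.345,16.855): [(11.5126, 0) (24.3523, 0) (25.2407, 19) (9.6047, 19)]  |A|=270.5187
5. ⊥bis P0·P4 via (52.945,9.885): [(11.5126, 0) (24.3523, 0) (25.2407, 19) (9.6047, 19)]  |A|=270.5187
6. ⊥bis P0·P5 via (40.21,9.71): [(11.5126, 0) (24.3523, 0) (25.2407, 19) (9.6047, 19)]  |A|=270.5187
7. ⊥bis P0·P6 via (9.32,10.165): [(10.6542, 8.549) (17.7123, 0) (24.3523, 0) (25.2407, 19) (9.6047, 19)]  |A|=244.0179
8. ⊥bis P0·P7 via (11.595,14.395): [(16.9534, 0.9192) (17.7123, 0) (24.3523, 0) (25.2407, 19) (9.7639, 19)]  |A|=213.6655
9. canonical 5-gon: [(16.9534, 0.9192) (17.7123, 0) (24.3523, 0) (25.2407, 19) (9.7639, 19)]
10. shoelace: 213.6655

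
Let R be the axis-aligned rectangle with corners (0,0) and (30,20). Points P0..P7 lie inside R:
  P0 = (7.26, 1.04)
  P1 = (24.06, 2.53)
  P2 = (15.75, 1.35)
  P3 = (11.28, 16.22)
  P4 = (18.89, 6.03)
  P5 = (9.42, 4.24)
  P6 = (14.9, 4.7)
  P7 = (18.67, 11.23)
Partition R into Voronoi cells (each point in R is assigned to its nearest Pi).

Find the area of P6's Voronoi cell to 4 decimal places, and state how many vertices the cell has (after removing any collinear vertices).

Area of P6's cell: 30.7691 (5 vertices)

1. box [0,30]×[0,20]: [(0, 0) (30, 0) (30, 20) (0, 20)]
2. ⊥bis P6·P0 via (11.08,2.87): [(12.4549, 0) (30, 0) (30, 20) (2.8737, 20)]  |A|=446.7136
3. ⊥bis P6·P1 via (19.48,3.615): [(12.4549, 0) (18.6236, 0) (23.3616, 20) (2.8737, 20)]  |A|=266.5657
4. ⊥bis P6·P2 via (15.325,3.025): [(11.4739, 2.0478) (19.597, 4.1089) (23.3616, 20) (2.8737, 20)]  |A|=244.5638
5. ⊥bis P6·P3 via (13.09,10.46): [(8.1827, 8.9179) (11.4739, 2.0478) (19.597, 4.1089) (21.7459, 13.18)]  |A|=88.2323
6. ⊥bis P6·P4 via (16.895,5.365): [(14.9969, 11.0592) (8.1827, 8.9179) (11.4739, 2.0478) (17.4917, 3.5748)]  |A|=51.3559
7. ⊥bis P6·P5 via (12.16,4.47): [(14.9969, 11.0592) (11.694, 10.0213) (12.3448, 2.2688) (17.4917, 3.5748)]  |A|=34.0308
8. ⊥bis P6·P7 via (16.785,7.965): [(15.848, 8.506) (12.6843, 10.3325) (11.694, 10.0213) (12.3448, 2.2688) (17.4917, 3.5748)]  |A|=30.7691
9. canonical 5-gon: [(15.848, 8.506) (12.6843, 10.3325) (11.694, 10.0213) (12.3448, 2.2688) (17.4917, 3.5748)]
10. shoelace: 30.7691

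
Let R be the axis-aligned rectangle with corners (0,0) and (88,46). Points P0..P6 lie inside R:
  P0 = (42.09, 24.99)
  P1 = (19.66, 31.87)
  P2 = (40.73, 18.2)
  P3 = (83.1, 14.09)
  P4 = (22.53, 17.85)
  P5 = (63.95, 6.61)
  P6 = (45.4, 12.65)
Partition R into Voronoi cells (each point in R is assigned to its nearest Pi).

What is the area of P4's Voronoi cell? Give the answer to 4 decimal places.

Area of P4's cell: 748.1748

1. box [0,88]×[0,46]: [(0, 0) (88, 0) (88, 46) (0, 46)]
2. ⊥bis P4·P0 via (32.31,21.42): [(0, 0) (40.129, 0) (23.3375, 46) (0, 46)]  |A|=1459.7296
3. ⊥bis P4·P1 via (21.095,24.86): [(0, 20.5417) (0, 0) (40.129, 0) (30.3618, 26.757)]  |A|=848.7068
4. ⊥bis P4·P2 via (31.63,18.025): [(0, 20.5417) (0, 0) (31.9766, 0) (31.5233, 23.5753) (30.3618, 26.757)]  |A|=752.6103
5. ⊥bis P4·P3 via (52.815,15.97): [(0, 20.5417) (0, 0) (31.9766, 0) (31.5233, 23.5753) (30.3618, 26.757)]  |A|=752.6103
6. ⊥bis P4·P5 via (43.24,12.23): [(0, 20.5417) (0, 0) (31.9766, 0) (31.5233, 23.5753) (30.3618, 26.757)]  |A|=752.6103
7. ⊥bis P4·P6 via (33.965,15.25): [(0, 20.5417) (0, 0) (30.4976, 0) (31.8613, 5.9977) (31.5233, 23.5753) (30.3618, 26.757)]  |A|=748.1748
8. canonical 6-gon: [(0, 20.5417) (0, 0) (30.4976, 0) (31.8613, 5.9977) (31.5233, 23.5753) (30.3618, 26.757)]
9. shoelace: 748.1748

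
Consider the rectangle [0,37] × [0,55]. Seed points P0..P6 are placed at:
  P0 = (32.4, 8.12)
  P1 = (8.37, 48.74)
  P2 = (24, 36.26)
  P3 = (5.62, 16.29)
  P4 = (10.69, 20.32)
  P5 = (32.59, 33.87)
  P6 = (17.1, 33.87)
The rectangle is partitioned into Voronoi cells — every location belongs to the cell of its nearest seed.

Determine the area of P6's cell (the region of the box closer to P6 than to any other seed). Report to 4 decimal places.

1. box [0,37]×[0,55]: [(0, 0) (37, 0) (37, 55) (0, 55)]
2. ⊥bis P6·P0 via (24.75,20.995): [(0, 6.2892) (37, 28.2736) (37, 55) (0, 55)]  |A|=1395.5879
3. ⊥bis P6·P1 via (12.735,41.305): [(0, 33.8284) (0, 6.2892) (37, 28.2736) (37, 55) (36.062, 55)]  |A|=1013.8435
4. ⊥bis P6·P2 via (20.55,35.065): [(17.4332, 44.0633) (0, 33.8284) (0, 6.2892) (25.3086, 21.3269)]  |A|=586.975
5. ⊥bis P6·P3 via (11.36,25.08): [(17.4332, 44.0633) (0, 33.8284) (0, 32.4982) (21.0145, 18.7755) (25.3086, 21.3269)]  |A|=311.5897
6. ⊥bis P6·P4 via (13.895,27.095): [(25.1558, 21.7679) (17.4332, 44.0633) (0, 33.8284) (0, 33.6682)]  |A|=235.8745
7. ⊥bis P6·P5 via (24.845,33.87): [(24.845, 21.915) (24.845, 22.6652) (17.4332, 44.0633) (0, 33.8284) (0, 33.6682)]  |A|=235.7579
8. canonical 5-gon: [(24.845, 21.915) (24.845, 22.6652) (17.4332, 44.0633) (0, 33.8284) (0, 33.6682)]
9. shoelace: 235.7579

Area of P6's cell: 235.7579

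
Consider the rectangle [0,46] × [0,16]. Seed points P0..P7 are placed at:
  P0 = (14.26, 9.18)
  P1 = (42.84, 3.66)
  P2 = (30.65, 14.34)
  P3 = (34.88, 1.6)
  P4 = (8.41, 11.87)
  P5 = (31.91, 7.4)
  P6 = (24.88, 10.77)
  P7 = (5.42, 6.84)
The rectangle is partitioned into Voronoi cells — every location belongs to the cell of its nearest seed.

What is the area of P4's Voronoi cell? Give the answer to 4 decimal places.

Area of P4's cell: 71.2037

1. box [0,46]×[0,16]: [(0, 0) (46, 0) (46, 16) (0, 16)]
2. ⊥bis P4·P0 via (11.335,10.525): [(0, 0) (6.4953, 0) (13.8526, 16) (0, 16)]  |A|=162.7829
3. ⊥bis P4·P1 via (25.625,7.765): [(0, 0) (6.4953, 0) (13.8526, 16) (0, 16)]  |A|=162.7829
4. ⊥bis P4·P2 via (19.53,13.105): [(0, 0) (6.4953, 0) (13.8526, 16) (0, 16)]  |A|=162.7829
5. ⊥bis P4·P3 via (21.645,6.735): [(0, 0) (6.4953, 0) (13.8526, 16) (0, 16)]  |A|=162.7829
6. ⊥bis P4·P5 via (20.16,9.635): [(0, 0) (6.4953, 0) (13.8526, 16) (0, 16)]  |A|=162.7829
7. ⊥bis P4·P6 via (16.645,11.32): [(0, 0) (6.4953, 0) (13.8526, 16) (0, 16)]  |A|=162.7829
8. ⊥bis P4·P7 via (6.915,9.355): [(0, 13.4655) (9.9637, 7.5428) (13.8526, 16) (0, 16)]  |A|=71.2037
9. canonical 4-gon: [(0, 13.4655) (9.9637, 7.5428) (13.8526, 16) (0, 16)]
10. shoelace: 71.2037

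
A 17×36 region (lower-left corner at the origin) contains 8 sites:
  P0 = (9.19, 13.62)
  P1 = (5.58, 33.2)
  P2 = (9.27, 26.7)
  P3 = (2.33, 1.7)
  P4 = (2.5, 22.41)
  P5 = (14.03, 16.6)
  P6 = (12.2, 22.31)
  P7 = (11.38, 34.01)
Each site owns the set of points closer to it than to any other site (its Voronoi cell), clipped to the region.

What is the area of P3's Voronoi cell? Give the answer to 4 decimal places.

Area of P3's cell: 103.4131

1. box [0,17]×[0,36]: [(0, 0) (17, 0) (17, 36) (0, 36)]
2. ⊥bis P3·P0 via (5.76,7.66): [(0, 10.9749) (0, 0) (17, 0) (17, 1.1913)]  |A|=103.4131
3. ⊥bis P3·P1 via (3.955,17.45): [(0, 10.9749) (0, 0) (17, 0) (17, 1.1913)]  |A|=103.4131
4. ⊥bis P3·P2 via (5.8,14.2): [(0, 10.9749) (0, 0) (17, 0) (17, 1.1913)]  |A|=103.4131
5. ⊥bis P3·P4 via (2.415,12.055): [(0, 10.9749) (0, 0) (17, 0) (17, 1.1913)]  |A|=103.4131
6. ⊥bis P3·P5 via (8.18,9.15): [(0, 10.9749) (0, 0) (17, 0) (17, 1.1913)]  |A|=103.4131
7. ⊥bis P3·P6 via (7.265,12.005): [(0, 10.9749) (0, 0) (17, 0) (17, 1.1913)]  |A|=103.4131
8. ⊥bis P3·P7 via (6.855,17.855): [(0, 10.9749) (0, 0) (17, 0) (17, 1.1913)]  |A|=103.4131
9. canonical 4-gon: [(0, 10.9749) (0, 0) (17, 0) (17, 1.1913)]
10. shoelace: 103.4131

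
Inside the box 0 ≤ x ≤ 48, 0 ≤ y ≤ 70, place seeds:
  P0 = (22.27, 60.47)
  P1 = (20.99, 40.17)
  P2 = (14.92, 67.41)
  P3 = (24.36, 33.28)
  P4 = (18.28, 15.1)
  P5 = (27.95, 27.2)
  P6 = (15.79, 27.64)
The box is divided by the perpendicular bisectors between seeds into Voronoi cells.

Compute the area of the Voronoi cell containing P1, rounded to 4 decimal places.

Area of P1's cell: 468.3310

1. box [0,48]×[0,70]: [(0, 0) (48, 0) (48, 70) (0, 70)]
2. ⊥bis P1·P0 via (21.63,50.32): [(0, 51.6839) (0, 0) (48, 0) (48, 48.6573)]  |A|=2408.187
3. ⊥bis P1·P2 via (17.955,53.79): [(6.6279, 51.2659) (0, 49.789) (0, 0) (48, 0) (48, 48.6573)]  |A|=2401.9075
4. ⊥bis P1·P3 via (22.675,36.725): [(47.1768, 48.7092) (6.6279, 51.2659) (0, 49.789) (0, 25.6343)]  |A|=608.1869
5. ⊥bis P1·P4 via (19.635,27.635): [(6.904, 29.0112) (47.1768, 48.7092) (6.6279, 51.2659) (0, 49.789) (0, 29.7575)]  |A|=593.9537
6. ⊥bis P1·P5 via (24.47,33.685): [(6.904, 29.0112) (47.1768, 48.7092) (6.6279, 51.2659) (0, 49.789) (0, 29.7575)]  |A|=593.9537
7. ⊥bis P1·P6 via (18.39,33.905): [(17.5891, 34.2374) (47.1768, 48.7092) (6.6279, 51.2659) (0, 49.789) (0, 41.5369)]  |A|=468.331
8. canonical 5-gon: [(17.5891, 34.2374) (47.1768, 48.7092) (6.6279, 51.2659) (0, 49.789) (0, 41.5369)]
9. shoelace: 468.331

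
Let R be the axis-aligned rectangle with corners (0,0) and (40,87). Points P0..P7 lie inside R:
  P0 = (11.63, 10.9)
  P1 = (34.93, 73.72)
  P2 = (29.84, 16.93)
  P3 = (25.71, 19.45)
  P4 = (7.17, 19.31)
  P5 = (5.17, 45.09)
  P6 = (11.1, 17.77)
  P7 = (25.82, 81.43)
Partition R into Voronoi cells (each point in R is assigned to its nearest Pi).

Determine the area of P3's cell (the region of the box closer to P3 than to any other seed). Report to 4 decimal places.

Area of P3's cell: 454.4105

1. box [0,40]×[0,87]: [(0, 0) (40, 0) (40, 87) (0, 87)]
2. ⊥bis P3·P0 via (18.67,15.175): [(0, 45.9205) (27.8849, 0) (40, 0) (40, 87) (0, 87)]  |A|=2839.7557
3. ⊥bis P3·P1 via (30.32,46.585): [(0, 51.7361) (0, 45.9205) (27.8849, 0) (40, 0) (40, 44.9405)]  |A|=1293.2868
4. ⊥bis P3·P2 via (27.775,18.19): [(0, 51.7361) (0, 45.9205) (22.2939, 9.2072) (40, 38.2254) (40, 44.9405)]  |A|=899.1034
5. ⊥bis P3·P4 via (16.44,19.38): [(16.2165, 48.9811) (16.4441, 18.8406) (22.2939, 9.2072) (40, 38.2254) (40, 44.9405)]  |A|=607.2145
6. ⊥bis P3·P5 via (15.44,32.27): [(32.7863, 46.166) (16.3372, 32.9888) (16.4441, 18.8406) (22.2939, 9.2072) (40, 38.2254) (40, 44.9405)]  |A|=474.8896
7. ⊥bis P3·P6 via (18.405,18.61): [(32.7863, 46.166) (16.7166, 33.2927) (18.8304, 14.9109) (22.2939, 9.2072) (40, 38.2254) (40, 44.9405)]  |A|=454.4105
8. ⊥bis P3·P7 via (25.765,50.44): [(32.7863, 46.166) (16.7166, 33.2927) (18.8304, 14.9109) (22.2939, 9.2072) (40, 38.2254) (40, 44.9405)]  |A|=454.4105
9. canonical 6-gon: [(32.7863, 46.166) (16.7166, 33.2927) (18.8304, 14.9109) (22.2939, 9.2072) (40, 38.2254) (40, 44.9405)]
10. shoelace: 454.4105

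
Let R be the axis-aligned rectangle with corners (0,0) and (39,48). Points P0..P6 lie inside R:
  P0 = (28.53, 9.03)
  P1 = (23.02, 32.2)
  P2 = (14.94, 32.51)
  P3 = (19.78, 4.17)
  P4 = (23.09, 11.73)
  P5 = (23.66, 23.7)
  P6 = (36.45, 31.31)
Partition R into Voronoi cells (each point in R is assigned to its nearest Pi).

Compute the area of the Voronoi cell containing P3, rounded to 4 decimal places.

1. box [0,39]×[0,48]: [(0, 0) (39, 0) (39, 48) (0, 48)]
2. ⊥bis P3·P0 via (24.155,6.6): [(0, 0) (27.8208, 0) (1.1603, 48) (0, 48)]  |A|=695.5461
3. ⊥bis P3·P1 via (21.4,18.185): [(0, 20.6586) (0, 0) (27.8208, 0) (17.4679, 18.6395)]  |A|=439.7149
4. ⊥bis P3·P2 via (17.36,18.34): [(0, 15.3752) (0, 0) (27.8208, 0) (17.6105, 18.3828)]  |A|=391.0947
5. ⊥bis P3·P4 via (21.435,7.95): [(3.2199, 15.9251) (0, 15.3752) (0, 0) (27.8208, 0) (24.0382, 6.8102)]  |A|=299.9282
6. ⊥bis P3·P5 via (21.72,13.935): [(3.2199, 15.9251) (0, 15.3752) (0, 0) (27.8208, 0) (24.0382, 6.8102)]  |A|=299.9282
7. ⊥bis P3·P6 via (28.115,17.74): [(3.2199, 15.9251) (0, 15.3752) (0, 0) (27.8208, 0) (24.0382, 6.8102)]  |A|=299.9282
8. canonical 5-gon: [(3.2199, 15.9251) (0, 15.3752) (0, 0) (27.8208, 0) (24.0382, 6.8102)]
9. shoelace: 299.9282

Area of P3's cell: 299.9282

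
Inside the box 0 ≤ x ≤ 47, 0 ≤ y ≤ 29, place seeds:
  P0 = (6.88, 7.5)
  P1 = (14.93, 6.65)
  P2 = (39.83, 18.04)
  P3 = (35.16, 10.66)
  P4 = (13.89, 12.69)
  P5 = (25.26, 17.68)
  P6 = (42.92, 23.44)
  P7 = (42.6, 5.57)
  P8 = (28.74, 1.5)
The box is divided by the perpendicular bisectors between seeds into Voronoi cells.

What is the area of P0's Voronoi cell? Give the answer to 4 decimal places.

Area of P0's cell: 180.3428

1. box [0,47]×[0,29]: [(0, 0) (47, 0) (47, 29) (0, 29)]
2. ⊥bis P0·P1 via (10.905,7.075): [(0, 0) (10.158, 0) (13.2201, 29) (0, 29)]  |A|=338.9812
3. ⊥bis P0·P2 via (23.355,12.77): [(0, 0) (10.158, 0) (13.2201, 29) (0, 29)]  |A|=338.9812
4. ⊥bis P0·P3 via (21.02,9.08): [(0, 0) (10.158, 0) (13.2201, 29) (0, 29)]  |A|=338.9812
5. ⊥bis P0·P4 via (10.385,10.095): [(0, 24.1218) (0, 0) (10.158, 0) (11.1192, 9.1034)]  |A|=180.3428
6. ⊥bis P0·P5 via (16.07,12.59): [(0, 24.1218) (0, 0) (10.158, 0) (11.1192, 9.1034)]  |A|=180.3428
7. ⊥bis P0·P6 via (24.9,15.47): [(0, 24.1218) (0, 0) (10.158, 0) (11.1192, 9.1034)]  |A|=180.3428
8. ⊥bis P0·P7 via (24.74,6.535): [(0, 24.1218) (0, 0) (10.158, 0) (11.1192, 9.1034)]  |A|=180.3428
9. ⊥bis P0·P8 via (17.81,4.5): [(0, 24.1218) (0, 0) (10.158, 0) (11.1192, 9.1034)]  |A|=180.3428
10. canonical 4-gon: [(0, 24.1218) (0, 0) (10.158, 0) (11.1192, 9.1034)]
11. shoelace: 180.3428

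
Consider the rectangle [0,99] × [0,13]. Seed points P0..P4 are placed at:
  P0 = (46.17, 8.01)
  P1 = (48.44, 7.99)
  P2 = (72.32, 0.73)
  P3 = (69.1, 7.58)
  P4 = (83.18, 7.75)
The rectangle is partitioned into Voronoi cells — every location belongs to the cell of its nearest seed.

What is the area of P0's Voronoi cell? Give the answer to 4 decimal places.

1. box [0,99]×[0,13]: [(0, 0) (99, 0) (99, 13) (0, 13)]
2. ⊥bis P0·P1 via (47.305,8): [(0, 0) (47.2345, 0) (47.3491, 13) (0, 13)]  |A|=614.7932
3. ⊥bis P0·P2 via (59.245,4.37): [(0, 0) (47.2345, 0) (47.3491, 13) (0, 13)]  |A|=614.7932
4. ⊥bis P0·P3 via (57.635,7.795): [(0, 0) (47.2345, 0) (47.3491, 13) (0, 13)]  |A|=614.7932
5. ⊥bis P0·P4 via (64.675,7.88): [(0, 0) (47.2345, 0) (47.3491, 13) (0, 13)]  |A|=614.7932
6. canonical 4-gon: [(0, 0) (47.2345, 0) (47.3491, 13) (0, 13)]
7. shoelace: 614.7932

Area of P0's cell: 614.7932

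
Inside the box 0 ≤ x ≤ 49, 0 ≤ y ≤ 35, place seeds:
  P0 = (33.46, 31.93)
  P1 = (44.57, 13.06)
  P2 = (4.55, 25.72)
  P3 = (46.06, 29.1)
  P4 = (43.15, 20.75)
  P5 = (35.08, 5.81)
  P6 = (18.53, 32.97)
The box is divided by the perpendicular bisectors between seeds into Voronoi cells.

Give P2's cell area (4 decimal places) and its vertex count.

1. box [0,49]×[0,35]: [(0, 0) (49, 0) (49, 35) (0, 35)]
2. ⊥bis P2·P0 via (19.005,28.825): [(0, 0) (25.1967, 0) (17.6786, 35) (0, 35)]  |A|=750.3182
3. ⊥bis P2·P1 via (24.56,19.39): [(0, 0) (18.4261, 0) (22.4586, 12.7472) (17.6786, 35) (0, 35)]  |A|=707.1651
4. ⊥bis P2·P3 via (25.305,27.41): [(0, 0) (18.4261, 0) (22.4586, 12.7472) (17.6786, 35) (0, 35)]  |A|=707.1651
5. ⊥bis P2·P4 via (23.85,23.235): [(0, 0) (18.4261, 0) (22.4586, 12.7472) (17.6786, 35) (0, 35)]  |A|=707.1651
6. ⊥bis P2·P5 via (19.815,15.765): [(0, 0) (9.5339, 0) (21.316, 18.0666) (17.6786, 35) (0, 35)]  |A|=608.8315
7. ⊥bis P2·P6 via (11.54,29.345): [(0, 0) (9.5339, 0) (19.1285, 14.7123) (8.6073, 35) (0, 35)]  |A|=492.193
8. canonical 5-gon: [(0, 0) (9.5339, 0) (19.1285, 14.7123) (8.6073, 35) (0, 35)]
9. shoelace: 492.193

Area of P2's cell: 492.1930 (5 vertices)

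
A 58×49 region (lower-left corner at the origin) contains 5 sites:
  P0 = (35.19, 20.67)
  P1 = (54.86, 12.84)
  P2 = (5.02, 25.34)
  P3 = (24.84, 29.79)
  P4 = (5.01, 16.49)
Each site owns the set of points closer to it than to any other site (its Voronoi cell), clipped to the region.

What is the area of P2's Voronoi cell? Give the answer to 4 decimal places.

1. box [0,58]×[0,49]: [(0, 0) (58, 0) (58, 49) (0, 49)]
2. ⊥bis P2·P0 via (20.105,23.005): [(0, 0) (16.5441, 0) (24.1288, 49) (0, 49)]  |A|=996.4841
3. ⊥bis P2·P1 via (29.94,19.09): [(0, 0) (16.5441, 0) (24.1288, 49) (0, 49)]  |A|=996.4841
4. ⊥bis P2·P3 via (14.93,27.565): [(0, 0) (16.5441, 0) (18.411, 12.061) (10.1174, 49) (0, 49)]  |A|=737.7011
5. ⊥bis P2·P4 via (5.015,20.915): [(0, 20.9207) (16.426, 20.9021) (10.1174, 49) (0, 49)]  |A|=372.7538
6. canonical 4-gon: [(0, 20.9207) (16.426, 20.9021) (10.1174, 49) (0, 49)]
7. shoelace: 372.7538

Area of P2's cell: 372.7538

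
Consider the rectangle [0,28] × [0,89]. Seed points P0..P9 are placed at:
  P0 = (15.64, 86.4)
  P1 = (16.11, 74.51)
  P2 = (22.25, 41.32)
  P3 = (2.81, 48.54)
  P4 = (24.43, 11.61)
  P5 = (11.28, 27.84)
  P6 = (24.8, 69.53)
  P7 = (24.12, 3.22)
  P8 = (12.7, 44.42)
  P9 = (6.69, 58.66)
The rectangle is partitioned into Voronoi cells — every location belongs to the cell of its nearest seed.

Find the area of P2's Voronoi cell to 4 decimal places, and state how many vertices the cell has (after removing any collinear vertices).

1. box [0,28]×[0,89]: [(0, 0) (28, 0) (28, 89) (0, 89)]
2. ⊥bis P2·P0 via (18.945,63.86): [(0, 61.0821) (0, 0) (28, 0) (28, 65.1877)]  |A|=1767.7779
3. ⊥bis P2·P1 via (19.18,57.915): [(0, 54.3668) (0, 0) (28, 0) (28, 59.5467)]  |A|=1594.7883
4. ⊥bis P2·P3 via (12.53,44.93): [(17.2178, 57.552) (0, 11.1927) (0, 0) (28, 0) (28, 59.5467)]  |A|=1223.107
5. ⊥bis P2·P4 via (23.34,26.465): [(17.2178, 57.552) (5.1771, 25.1323) (28, 26.8069) (28, 59.5467)]  |A|=536.3765
6. ⊥bis P2·P5 via (16.765,34.58): [(17.2178, 57.552) (10.5611, 39.6287) (26.4558, 26.6936) (28, 26.8069) (28, 59.5467)]  |A|=386.3471
7. ⊥bis P2·P6 via (23.525,55.425): [(16.6584, 56.0457) (10.5611, 39.6287) (26.4558, 26.6936) (28, 26.8069) (28, 55.0205)]  |A|=353.1173
8. ⊥bis P2·P7 via (23.185,22.27): [(16.6584, 56.0457) (10.5611, 39.6287) (26.4558, 26.6936) (28, 26.8069) (28, 55.0205)]  |A|=353.1173
9. ⊥bis P2·P8 via (17.475,42.87): [(21.6067, 55.5984) (15.198, 35.8553) (26.4558, 26.6936) (28, 26.8069) (28, 55.0205)]  |A|=253.2704
10. ⊥bis P2·P9 via (14.47,49.99): [(21.6067, 55.5984) (15.198, 35.8553) (26.4558, 26.6936) (28, 26.8069) (28, 55.0205)]  |A|=253.2704
11. canonical 5-gon: [(21.6067, 55.5984) (15.198, 35.8553) (26.4558, 26.6936) (28, 26.8069) (28, 55.0205)]
12. shoelace: 253.2704

Area of P2's cell: 253.2704 (5 vertices)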